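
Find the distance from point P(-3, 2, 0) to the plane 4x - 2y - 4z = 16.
d = |4(-3) + (-2)(2) + (-4)(0) - (16)| / √(4² + (-2)² + (-4)²) = 32/√36 = 5.333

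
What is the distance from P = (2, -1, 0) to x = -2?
d = |1(2) + 0(-1) + 0(0) - (-2)| / √(1² + 0² + 0²) = 4/√1 = 4.0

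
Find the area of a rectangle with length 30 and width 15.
Area = length * width
Area = 30 * 15
Area = 450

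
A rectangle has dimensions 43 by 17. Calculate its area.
Area = length * width
Area = 43 * 17
Area = 731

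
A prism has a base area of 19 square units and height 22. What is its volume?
Volume = base area * height
Volume = 19 * 22
Volume = 418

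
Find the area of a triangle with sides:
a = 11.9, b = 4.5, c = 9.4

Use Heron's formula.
s = (a+b+c)/2 = (11.9+4.5+9.4)/2 = 12.9
A = √(s(s-a)(s-b)(s-c)) = √(12.9·1·8.4·3.5)
A = √379.26 = 19.47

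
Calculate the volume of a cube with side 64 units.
Volume = s³
Volume = 64³
Volume = 262144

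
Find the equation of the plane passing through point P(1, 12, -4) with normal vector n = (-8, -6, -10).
d = n·P = (-8)(1) + (-6)(12) + (-10)(-4) = -40
Plane: -8x - 6y - 10z = -40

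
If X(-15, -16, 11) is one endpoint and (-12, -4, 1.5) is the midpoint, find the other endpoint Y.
Y = (2×(-12) - (-15), 2×(-4) - (-16), 2×1.5 - 11) = (-9, 8, -8)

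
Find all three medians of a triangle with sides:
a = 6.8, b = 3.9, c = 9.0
Using m_x = ½√(2y² + 2z² - x²):
m_a = ½√(2·3.9² + 2·9.0² - 6.8²) = ½√146.18 = 6.045
m_b = ½√(2·6.8² + 2·9.0² - 3.9²) = ½√239.27 = 7.734
m_c = ½√(2·6.8² + 2·3.9² - 9.0²) = ½√41.9 = 3.237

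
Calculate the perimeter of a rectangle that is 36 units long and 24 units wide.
Perimeter = 2 * (length + width)
Perimeter = 2 * (36 + 24)
Perimeter = 2 * 60
Perimeter = 120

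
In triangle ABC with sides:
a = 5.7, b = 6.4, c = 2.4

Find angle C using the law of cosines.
cos(C) = (a² + b² - c²)/(2ab)
cos(C) = (5.7² + 6.4² - 2.4²)/(2·5.7·6.4) = 67.69/72.96 = 0.927769
C = arccos(0.927769) = 21.91°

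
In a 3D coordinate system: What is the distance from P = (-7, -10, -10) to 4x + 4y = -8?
d = |4(-7) + 4(-10) + 0(-10) - (-8)| / √(4² + 4² + 0²) = 60/√32 = 10.61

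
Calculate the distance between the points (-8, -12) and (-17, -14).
Using the distance formula: d = sqrt((x₂-x₁)² + (y₂-y₁)²)
dx = (-17) - (-8) = -9
dy = (-14) - (-12) = -2
d = sqrt((-9)² + (-2)²) = sqrt(81 + 4) = sqrt(85) = 9.22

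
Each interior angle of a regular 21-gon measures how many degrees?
Interior angle of a regular n-gon = (n-2)*180/n
Interior angle = (21-2)*180/21
Interior angle = 19*180/21
Interior angle = 3420/21
Interior angle = 162.86 degrees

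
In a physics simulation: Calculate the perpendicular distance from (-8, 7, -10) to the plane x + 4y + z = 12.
d = |1(-8) + 4(7) + 1(-10) - (12)| / √(1² + 4² + 1²) = 2/√18 = 0.4714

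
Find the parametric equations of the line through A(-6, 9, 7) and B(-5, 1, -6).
Direction vector d = B - A = (1, -8, -13)
x = -6 + t, y = 9 - 8t, z = 7 - 13t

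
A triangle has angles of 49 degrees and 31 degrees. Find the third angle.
Sum of angles in a triangle = 180 degrees
Third angle = 180 - 49 - 31
Third angle = 100 degrees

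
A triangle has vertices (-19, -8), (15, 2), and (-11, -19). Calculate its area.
Using the coordinate formula: Area = (1/2)|x₁(y₂-y₃) + x₂(y₃-y₁) + x₃(y₁-y₂)|
Area = (1/2)|(-19)(2-(-19)) + 15((-19)-(-8)) + (-11)((-8)-2)|
Area = (1/2)|(-19)*21 + 15*(-11) + (-11)*(-10)|
Area = (1/2)|(-399) + (-165) + 110|
Area = (1/2)*454 = 227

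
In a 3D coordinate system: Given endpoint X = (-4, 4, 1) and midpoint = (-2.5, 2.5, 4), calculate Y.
Y = (2×(-2.5) - (-4), 2×2.5 - 4, 2×4 - 1) = (-1, 1, 7)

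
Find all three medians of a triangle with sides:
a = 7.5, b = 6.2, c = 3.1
Using m_x = ½√(2y² + 2z² - x²):
m_a = ½√(2·6.2² + 2·3.1² - 7.5²) = ½√39.85 = 3.156
m_b = ½√(2·7.5² + 2·3.1² - 6.2²) = ½√93.28 = 4.829
m_c = ½√(2·7.5² + 2·6.2² - 3.1²) = ½√179.77 = 6.704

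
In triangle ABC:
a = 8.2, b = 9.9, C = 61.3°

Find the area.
Using A = ½ab·sin(C):
A = ½·8.2·9.9·sin(61.3°) = ½·81.18·0.877146 = 35.6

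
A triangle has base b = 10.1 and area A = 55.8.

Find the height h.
A = ½bh  →  h = 2A/b
h = 2·55.8/10.1 = 11.05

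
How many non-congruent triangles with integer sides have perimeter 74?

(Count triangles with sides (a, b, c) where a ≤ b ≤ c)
With a ≤ b ≤ c and a + b + c = 74, the triangle inequality a + b > c gives c < 74/2, so c ≤ 36.
Iterate a from 1 to ⌊p/3⌋ = 24; for each a, b ranges from a to ⌊(p−a)/2⌋ with c = p − a − b, keeping only c ≥ b.
Triples: (2, 36, 36), (3, 35, 36), (4, 34, 36), …
Count = 114 triangles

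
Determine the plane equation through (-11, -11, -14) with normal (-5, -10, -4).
d = n·P = (-5)(-11) + (-10)(-11) + (-4)(-14) = 221
Plane: -5x - 10y - 4z = 221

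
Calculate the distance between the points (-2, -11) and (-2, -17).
Using the distance formula: d = sqrt((x₂-x₁)² + (y₂-y₁)²)
dx = (-2) - (-2) = 0
dy = (-17) - (-11) = -6
d = sqrt(0² + (-6)²) = sqrt(0 + 36) = sqrt(36) = 6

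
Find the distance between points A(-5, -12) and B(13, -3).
Using the distance formula: d = sqrt((x₂-x₁)² + (y₂-y₁)²)
dx = 13 - (-5) = 18
dy = (-3) - (-12) = 9
d = sqrt(18² + 9²) = sqrt(324 + 81) = sqrt(405) = 20.12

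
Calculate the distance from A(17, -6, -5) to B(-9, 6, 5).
d = √[(-26)² + (12)² + (10)²] = √920 = 30.33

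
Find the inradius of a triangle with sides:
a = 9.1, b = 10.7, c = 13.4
s = (a+b+c)/2 = (9.1+10.7+13.4)/2 = 16.6
Area = √(s(s-a)(s-b)(s-c)) = √(16.6·7.5·5.9·3.2) = 48.4826
r = Area/s = 48.4826/16.6 = 2.921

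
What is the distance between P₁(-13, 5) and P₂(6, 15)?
Using the distance formula: d = sqrt((x₂-x₁)² + (y₂-y₁)²)
dx = 6 - (-13) = 19
dy = 15 - 5 = 10
d = sqrt(19² + 10²) = sqrt(361 + 100) = sqrt(461) = 21.47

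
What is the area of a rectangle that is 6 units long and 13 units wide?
Area = length * width
Area = 6 * 13
Area = 78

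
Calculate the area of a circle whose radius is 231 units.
Area = pi * r²
Area = pi * 231²
Area = pi * 53361
Area = 167638.53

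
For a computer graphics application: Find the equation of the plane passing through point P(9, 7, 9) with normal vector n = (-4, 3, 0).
d = n·P = (-4)(9) + (3)(7) + (0)(9) = -15
Plane: -4x + 3y = -15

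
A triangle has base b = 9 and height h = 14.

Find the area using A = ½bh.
A = ½·9·14 = 63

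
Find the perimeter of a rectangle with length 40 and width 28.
Perimeter = 2 * (length + width)
Perimeter = 2 * (40 + 28)
Perimeter = 2 * 68
Perimeter = 136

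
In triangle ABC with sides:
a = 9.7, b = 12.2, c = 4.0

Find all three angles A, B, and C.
By the law of cosines:
cos(A) = (b² + c² - a²)/(2bc) = 0.724898  →  A = 43.54°
cos(B) = (a² + c² - b²)/(2ac) = -0.499356  →  B = 120°
cos(C) = (a² + b² - c²)/(2ab) = 0.958805  →  C = 16.5°
Check: A + B + C = 180.0° ✓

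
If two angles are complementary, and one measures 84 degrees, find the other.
Complementary angles sum to 90 degrees.
Other angle = 90 - 84
Other angle = 6 degrees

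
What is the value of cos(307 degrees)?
cos(307 degrees) = 0.6018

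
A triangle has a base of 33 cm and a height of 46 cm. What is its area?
Area = (1/2) * base * height
Area = (1/2) * 33 * 46
Area = 759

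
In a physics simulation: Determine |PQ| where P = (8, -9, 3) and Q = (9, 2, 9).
d = √[(1)² + (11)² + (6)²] = √158 = 12.57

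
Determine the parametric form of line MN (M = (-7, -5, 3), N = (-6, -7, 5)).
Direction vector d = N - M = (1, -2, 2)
x = -7 + t, y = -5 - 2t, z = 3 + 2t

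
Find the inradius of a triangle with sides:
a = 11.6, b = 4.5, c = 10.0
s = (a+b+c)/2 = (11.6+4.5+10.0)/2 = 13.05
Area = √(s(s-a)(s-b)(s-c)) = √(13.05·1.45·8.55·3.05) = 22.2138
r = Area/s = 22.2138/13.05 = 1.702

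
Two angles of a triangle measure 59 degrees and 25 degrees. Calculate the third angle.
Sum of angles in a triangle = 180 degrees
Third angle = 180 - 59 - 25
Third angle = 96 degrees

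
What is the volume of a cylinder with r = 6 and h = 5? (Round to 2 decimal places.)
Volume = pi * r² * h
Volume = pi * 6² * 5
Volume = pi * 36 * 5
Volume = pi * 180
Volume = 565.49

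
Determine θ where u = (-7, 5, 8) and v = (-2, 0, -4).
u·v = -18, |u|² = 138, |v|² = 20
cos θ = -18/√2760 ≈ -0.3426
θ ≈ 110.0°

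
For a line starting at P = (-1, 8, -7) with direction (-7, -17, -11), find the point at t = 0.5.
P(0.5) = (-1 + (-7)(0.5), 8 + (-17)(0.5), -7 + (-11)(0.5)) = (-4.5, -0.5, -12.5)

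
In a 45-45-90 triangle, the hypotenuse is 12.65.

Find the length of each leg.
In a 45-45-90 triangle, hypotenuse = leg·√2  →  leg = hypotenuse/√2
leg = 12.65/√2 = 8.945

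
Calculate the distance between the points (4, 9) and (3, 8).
Using the distance formula: d = sqrt((x₂-x₁)² + (y₂-y₁)²)
dx = 3 - 4 = -1
dy = 8 - 9 = -1
d = sqrt((-1)² + (-1)²) = sqrt(1 + 1) = sqrt(2) = 1.41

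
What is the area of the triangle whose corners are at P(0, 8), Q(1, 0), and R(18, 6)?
Using the coordinate formula: Area = (1/2)|x₁(y₂-y₃) + x₂(y₃-y₁) + x₃(y₁-y₂)|
Area = (1/2)|0(0-6) + 1(6-8) + 18(8-0)|
Area = (1/2)|0*(-6) + 1*(-2) + 18*8|
Area = (1/2)|0 + (-2) + 144|
Area = (1/2)*142 = 71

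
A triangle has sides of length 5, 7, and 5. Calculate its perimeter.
Perimeter = sum of all sides
Perimeter = 5 + 7 + 5
Perimeter = 17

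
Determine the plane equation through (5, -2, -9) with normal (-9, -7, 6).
d = n·P = (-9)(5) + (-7)(-2) + (6)(-9) = -85
Plane: -9x - 7y + 6z = -85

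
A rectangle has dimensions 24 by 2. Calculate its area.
Area = length * width
Area = 24 * 2
Area = 48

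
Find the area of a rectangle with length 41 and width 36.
Area = length * width
Area = 41 * 36
Area = 1476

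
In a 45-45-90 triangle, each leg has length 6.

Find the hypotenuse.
Hypotenuse = 6√2 = 8.485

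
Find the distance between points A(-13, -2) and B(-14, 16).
Using the distance formula: d = sqrt((x₂-x₁)² + (y₂-y₁)²)
dx = (-14) - (-13) = -1
dy = 16 - (-2) = 18
d = sqrt((-1)² + 18²) = sqrt(1 + 324) = sqrt(325) = 18.03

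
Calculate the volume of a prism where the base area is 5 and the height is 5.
Volume = base area * height
Volume = 5 * 5
Volume = 25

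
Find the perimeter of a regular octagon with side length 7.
Perimeter = number of sides * side length
Perimeter = 8 * 7
Perimeter = 56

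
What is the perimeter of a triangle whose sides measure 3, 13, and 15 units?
Perimeter = sum of all sides
Perimeter = 3 + 13 + 15
Perimeter = 31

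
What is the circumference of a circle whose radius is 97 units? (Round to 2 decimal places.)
Circumference = 2 * pi * r
Circumference = 2 * pi * 97
Circumference = 609.47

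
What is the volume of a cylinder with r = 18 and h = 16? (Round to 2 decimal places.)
Volume = pi * r² * h
Volume = pi * 18² * 16
Volume = pi * 324 * 16
Volume = pi * 5184
Volume = 16286.02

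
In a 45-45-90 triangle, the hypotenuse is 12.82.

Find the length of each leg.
In a 45-45-90 triangle, hypotenuse = leg·√2  →  leg = hypotenuse/√2
leg = 12.82/√2 = 9.065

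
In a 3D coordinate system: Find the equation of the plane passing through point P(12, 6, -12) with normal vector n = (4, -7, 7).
d = n·P = (4)(12) + (-7)(6) + (7)(-12) = -78
Plane: 4x - 7y + 7z = -78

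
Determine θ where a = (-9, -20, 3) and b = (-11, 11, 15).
a·b = -76, |a|² = 490, |b|² = 467
cos θ = -76/√228830 ≈ -0.1589
θ ≈ 99.14°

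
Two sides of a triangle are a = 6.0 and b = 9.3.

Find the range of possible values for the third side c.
By the triangle inequality: |a - b| < c < a + b
|6.0 - 9.3| < c < 6.0 + 9.3
3.3 < c < 15.3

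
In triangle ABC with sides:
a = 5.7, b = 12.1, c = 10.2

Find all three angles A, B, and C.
By the law of cosines:
cos(A) = (b² + c² - a²)/(2bc) = 0.883001  →  A = 27.99°
cos(B) = (a² + c² - b²)/(2ac) = -0.084967  →  B = 94.87°
cos(C) = (a² + b² - c²)/(2ab) = 0.542700  →  C = 57.13°
Check: A + B + C = 180.0° ✓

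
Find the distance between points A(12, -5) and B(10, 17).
Using the distance formula: d = sqrt((x₂-x₁)² + (y₂-y₁)²)
dx = 10 - 12 = -2
dy = 17 - (-5) = 22
d = sqrt((-2)² + 22²) = sqrt(4 + 484) = sqrt(488) = 22.09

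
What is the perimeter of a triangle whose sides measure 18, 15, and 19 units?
Perimeter = sum of all sides
Perimeter = 18 + 15 + 19
Perimeter = 52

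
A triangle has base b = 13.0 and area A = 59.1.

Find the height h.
A = ½bh  →  h = 2A/b
h = 2·59.1/13.0 = 9.092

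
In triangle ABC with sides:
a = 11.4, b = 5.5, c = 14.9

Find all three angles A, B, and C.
By the law of cosines:
cos(A) = (b² + c² - a²)/(2bc) = 0.746187  →  A = 41.74°
cos(B) = (a² + c² - b²)/(2ac) = 0.947015  →  B = 18.73°
cos(C) = (a² + b² - c²)/(2ab) = -0.492823  →  C = 119.5°
Check: A + B + C = 180.0° ✓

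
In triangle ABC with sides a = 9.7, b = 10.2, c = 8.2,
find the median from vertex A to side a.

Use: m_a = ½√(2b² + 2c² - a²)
m_a = ½√(2·10.2² + 2·8.2² - 9.7²)
m_a = ½√(208.08 + 134.48 - 94.09) = ½√248.47 = 7.881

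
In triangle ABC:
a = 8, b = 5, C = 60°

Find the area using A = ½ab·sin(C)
A = ½·8·5·sin(60°) = ½·40·0.866025 = 17.32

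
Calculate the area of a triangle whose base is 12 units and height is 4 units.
Area = (1/2) * base * height
Area = (1/2) * 12 * 4
Area = 24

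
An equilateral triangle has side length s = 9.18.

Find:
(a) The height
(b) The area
(a) Height h = s·√3/2 = 9.18·√3/2 = 7.95
(b) Area = (√3/4)·s² = (√3/4)·9.18² = (√3/4)·84.2724 = 36.49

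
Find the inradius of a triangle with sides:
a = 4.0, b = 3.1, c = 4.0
s = (a+b+c)/2 = (4.0+3.1+4.0)/2 = 5.55
Area = √(s(s-a)(s-b)(s-c)) = √(5.55·1.55·2.45·1.55) = 5.71559
r = Area/s = 5.71559/5.55 = 1.03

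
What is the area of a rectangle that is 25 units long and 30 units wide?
Area = length * width
Area = 25 * 30
Area = 750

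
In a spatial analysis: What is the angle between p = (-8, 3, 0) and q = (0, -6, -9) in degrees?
p·q = -18, |p|² = 73, |q|² = 117
cos θ = -18/√8541 ≈ -0.1948
θ ≈ 101.2°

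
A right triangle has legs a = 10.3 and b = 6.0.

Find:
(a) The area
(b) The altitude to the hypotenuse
(a) Area = ½ab = ½·10.3·6.0 = 30.9
(b) Hypotenuse c = √(10.3² + 6.0²) = √142.09 = 11.9202
    Area = ½·c·h_c  →  h_c = 2·Area/c = 2·30.9/11.9202 = 5.184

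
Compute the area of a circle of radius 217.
Area = pi * r²
Area = pi * 217²
Area = pi * 47089
Area = 147934.46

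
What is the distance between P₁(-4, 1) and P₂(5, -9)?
Using the distance formula: d = sqrt((x₂-x₁)² + (y₂-y₁)²)
dx = 5 - (-4) = 9
dy = (-9) - 1 = -10
d = sqrt(9² + (-10)²) = sqrt(81 + 100) = sqrt(181) = 13.45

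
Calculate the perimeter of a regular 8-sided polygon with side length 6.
Perimeter = number of sides * side length
Perimeter = 8 * 6
Perimeter = 48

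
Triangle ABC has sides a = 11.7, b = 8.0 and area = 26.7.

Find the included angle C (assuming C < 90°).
Area = ½ab·sin(C)  →  sin(C) = 2·Area/(ab)
sin(C) = 2·26.7/(11.7·8.0) = 0.570513
C = arcsin(0.570513) = 34.79°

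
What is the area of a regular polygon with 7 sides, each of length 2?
For a regular 7-gon with side length s = 2:
Apothem a = s / (2*tan(pi/7)) = 2 / (2*tan(pi/7)) ≈ 2.0765
Perimeter P = 7 * 2 = 14
Area = (1/2) * P * a = (1/2) * 14 * 2.0765 = 14.54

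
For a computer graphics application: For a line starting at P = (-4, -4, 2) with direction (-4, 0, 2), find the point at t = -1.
P(-1) = (-4 + (-4)(-1), -4 + 0(-1), 2 + 2(-1)) = (0, -4, 0)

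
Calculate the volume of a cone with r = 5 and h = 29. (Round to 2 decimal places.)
Volume = (1/3) * pi * r² * h
Volume = (1/3) * pi * 5² * 29
Volume = (1/3) * pi * 25 * 29
Volume = (1/3) * pi * 725
Volume = 759.22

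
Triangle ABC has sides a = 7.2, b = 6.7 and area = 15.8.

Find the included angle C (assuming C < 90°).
Area = ½ab·sin(C)  →  sin(C) = 2·Area/(ab)
sin(C) = 2·15.8/(7.2·6.7) = 0.655058
C = arcsin(0.655058) = 40.92°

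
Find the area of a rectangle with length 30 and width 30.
Area = length * width
Area = 30 * 30
Area = 900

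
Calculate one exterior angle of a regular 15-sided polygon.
Exterior angle of a regular n-gon = 360/n
Exterior angle = 360/15
Exterior angle = 24 degrees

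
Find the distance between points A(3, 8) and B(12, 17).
Using the distance formula: d = sqrt((x₂-x₁)² + (y₂-y₁)²)
dx = 12 - 3 = 9
dy = 17 - 8 = 9
d = sqrt(9² + 9²) = sqrt(81 + 81) = sqrt(162) = 12.73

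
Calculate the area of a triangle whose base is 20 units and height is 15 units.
Area = (1/2) * base * height
Area = (1/2) * 20 * 15
Area = 150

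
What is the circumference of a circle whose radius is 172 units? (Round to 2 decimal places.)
Circumference = 2 * pi * r
Circumference = 2 * pi * 172
Circumference = 1080.71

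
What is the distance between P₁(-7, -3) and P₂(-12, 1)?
Using the distance formula: d = sqrt((x₂-x₁)² + (y₂-y₁)²)
dx = (-12) - (-7) = -5
dy = 1 - (-3) = 4
d = sqrt((-5)² + 4²) = sqrt(25 + 16) = sqrt(41) = 6.40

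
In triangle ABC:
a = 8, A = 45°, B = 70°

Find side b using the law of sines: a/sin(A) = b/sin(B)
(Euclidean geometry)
b = a·sin(B)/sin(A) = 8·sin(70°)/sin(45°)
b = 8·0.939693/0.707107 = 10.63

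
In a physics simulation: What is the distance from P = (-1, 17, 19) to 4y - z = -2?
d = |0(-1) + 4(17) + (-1)(19) - (-2)| / √(0² + 4² + (-1)²) = 51/√17 = 12.37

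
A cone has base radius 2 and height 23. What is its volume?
Volume = (1/3) * pi * r² * h
Volume = (1/3) * pi * 2² * 23
Volume = (1/3) * pi * 4 * 23
Volume = (1/3) * pi * 92
Volume = 96.34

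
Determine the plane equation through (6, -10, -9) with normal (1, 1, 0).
d = n·P = (1)(6) + (1)(-10) + (0)(-9) = -4
Plane: x + y = -4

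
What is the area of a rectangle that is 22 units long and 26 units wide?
Area = length * width
Area = 22 * 26
Area = 572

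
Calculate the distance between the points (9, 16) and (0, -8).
Using the distance formula: d = sqrt((x₂-x₁)² + (y₂-y₁)²)
dx = 0 - 9 = -9
dy = (-8) - 16 = -24
d = sqrt((-9)² + (-24)²) = sqrt(81 + 576) = sqrt(657) = 25.63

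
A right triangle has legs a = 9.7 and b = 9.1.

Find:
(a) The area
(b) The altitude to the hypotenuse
(a) Area = ½ab = ½·9.7·9.1 = 44.135
(b) Hypotenuse c = √(9.7² + 9.1²) = √176.9 = 13.3004
    Area = ½·c·h_c  →  h_c = 2·Area/c = 2·44.135/13.3004 = 6.637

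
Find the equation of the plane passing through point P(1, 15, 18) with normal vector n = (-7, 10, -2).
d = n·P = (-7)(1) + (10)(15) + (-2)(18) = 107
Plane: -7x + 10y - 2z = 107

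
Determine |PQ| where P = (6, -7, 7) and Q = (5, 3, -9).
d = √[(-1)² + (10)² + (-16)²] = √357 = 18.89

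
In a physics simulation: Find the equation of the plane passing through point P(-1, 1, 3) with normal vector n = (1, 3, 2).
d = n·P = (1)(-1) + (3)(1) + (2)(3) = 8
Plane: x + 3y + 2z = 8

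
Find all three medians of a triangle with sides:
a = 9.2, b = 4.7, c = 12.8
Using m_x = ½√(2y² + 2z² - x²):
m_a = ½√(2·4.7² + 2·12.8² - 9.2²) = ½√287.22 = 8.474
m_b = ½√(2·9.2² + 2·12.8² - 4.7²) = ½√474.87 = 10.9
m_c = ½√(2·9.2² + 2·4.7² - 12.8²) = ½√49.62 = 3.522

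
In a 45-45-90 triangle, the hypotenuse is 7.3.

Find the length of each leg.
In a 45-45-90 triangle, hypotenuse = leg·√2  →  leg = hypotenuse/√2
leg = 7.3/√2 = 5.162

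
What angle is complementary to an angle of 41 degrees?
Complementary angles sum to 90 degrees.
Other angle = 90 - 41
Other angle = 49 degrees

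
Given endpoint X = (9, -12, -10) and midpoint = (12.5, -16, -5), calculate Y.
Y = (2×12.5 - 9, 2×(-16) - (-12), 2×(-5) - (-10)) = (16, -20, 0)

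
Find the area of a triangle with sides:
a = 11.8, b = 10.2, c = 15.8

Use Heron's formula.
s = (a+b+c)/2 = (11.8+10.2+15.8)/2 = 18.9
A = √(s(s-a)(s-b)(s-c)) = √(18.9·7.1·8.7·3.1)
A = √3619.1 = 60.16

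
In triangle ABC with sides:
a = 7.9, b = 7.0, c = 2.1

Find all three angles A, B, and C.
By the law of cosines:
cos(A) = (b² + c² - a²)/(2bc) = -0.306122  →  A = 107.8°
cos(B) = (a² + c² - b²)/(2ac) = 0.537071  →  B = 57.52°
cos(C) = (a² + b² - c²)/(2ab) = 0.967450  →  C = 14.66°
Check: A + B + C = 180.0° ✓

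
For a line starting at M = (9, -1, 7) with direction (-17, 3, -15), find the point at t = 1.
P(1) = (9 + (-17)(1), -1 + 3(1), 7 + (-15)(1)) = (-8, 2, -8)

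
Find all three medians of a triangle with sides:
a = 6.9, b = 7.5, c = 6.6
Using m_x = ½√(2y² + 2z² - x²):
m_a = ½√(2·7.5² + 2·6.6² - 6.9²) = ½√152.01 = 6.165
m_b = ½√(2·6.9² + 2·6.6² - 7.5²) = ½√126.09 = 5.614
m_c = ½√(2·6.9² + 2·7.5² - 6.6²) = ½√164.16 = 6.406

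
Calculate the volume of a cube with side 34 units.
Volume = s³
Volume = 34³
Volume = 39304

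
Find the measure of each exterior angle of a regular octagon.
Exterior angle of a regular n-gon = 360/n
Exterior angle = 360/8
Exterior angle = 45 degrees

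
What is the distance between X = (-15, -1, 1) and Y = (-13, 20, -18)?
d = √[(2)² + (21)² + (-19)²] = √806 = 28.39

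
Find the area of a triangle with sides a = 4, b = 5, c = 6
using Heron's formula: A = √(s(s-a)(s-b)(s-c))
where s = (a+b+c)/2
s = (4+5+6)/2 = 7.5
A = √(7.5·3.5·2.5·1.5) = √98.4375 = 9.922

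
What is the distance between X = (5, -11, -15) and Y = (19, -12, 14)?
d = √[(14)² + (-1)² + (29)²] = √1038 = 32.22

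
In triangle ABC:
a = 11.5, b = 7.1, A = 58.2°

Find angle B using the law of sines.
sin(B)/b = sin(A)/a
sin(B) = b·sin(A)/a = 7.1·sin(58.2°)/11.5 = 0.524716
B = arcsin(0.524716) = 31.65°  (b ≤ a, so B ≤ A and the acute solution is unique)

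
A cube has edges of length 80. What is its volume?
Volume = s³
Volume = 80³
Volume = 512000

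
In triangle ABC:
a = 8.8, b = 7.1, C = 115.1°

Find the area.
Using A = ½ab·sin(C):
A = ½·8.8·7.1·sin(115.1°) = ½·62.48·0.905569 = 28.29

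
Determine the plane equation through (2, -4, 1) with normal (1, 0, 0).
d = n·P = (1)(2) + (0)(-4) + (0)(1) = 2
Plane: x = 2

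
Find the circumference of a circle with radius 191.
Circumference = 2 * pi * r
Circumference = 2 * pi * 191
Circumference = 1200.09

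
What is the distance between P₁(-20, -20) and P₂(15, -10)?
Using the distance formula: d = sqrt((x₂-x₁)² + (y₂-y₁)²)
dx = 15 - (-20) = 35
dy = (-10) - (-20) = 10
d = sqrt(35² + 10²) = sqrt(1225 + 100) = sqrt(1325) = 36.40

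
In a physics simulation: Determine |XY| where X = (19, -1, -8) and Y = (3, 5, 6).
d = √[(-16)² + (6)² + (14)²] = √488 = 22.09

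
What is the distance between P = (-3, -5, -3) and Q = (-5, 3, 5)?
d = √[(-2)² + (8)² + (8)²] = √132 = 11.49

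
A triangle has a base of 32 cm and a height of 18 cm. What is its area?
Area = (1/2) * base * height
Area = (1/2) * 32 * 18
Area = 288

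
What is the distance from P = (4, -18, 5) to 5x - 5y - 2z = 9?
d = |5(4) + (-5)(-18) + (-2)(5) - (9)| / √(5² + (-5)² + (-2)²) = 91/√54 = 12.38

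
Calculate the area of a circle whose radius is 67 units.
Area = pi * r²
Area = pi * 67²
Area = pi * 4489
Area = 14102.61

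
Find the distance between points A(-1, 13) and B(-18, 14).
Using the distance formula: d = sqrt((x₂-x₁)² + (y₂-y₁)²)
dx = (-18) - (-1) = -17
dy = 14 - 13 = 1
d = sqrt((-17)² + 1²) = sqrt(289 + 1) = sqrt(290) = 17.03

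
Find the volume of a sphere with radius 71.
Volume = (4/3) * pi * r³
Volume = (4/3) * pi * 71³
Volume = (4/3) * pi * 357911
Volume = 1499214.09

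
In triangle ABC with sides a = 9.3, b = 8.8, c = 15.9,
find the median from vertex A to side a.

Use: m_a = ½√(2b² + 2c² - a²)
m_a = ½√(2·8.8² + 2·15.9² - 9.3²)
m_a = ½√(154.88 + 505.62 - 86.49) = ½√574.01 = 11.98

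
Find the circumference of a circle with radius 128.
Circumference = 2 * pi * r
Circumference = 2 * pi * 128
Circumference = 804.25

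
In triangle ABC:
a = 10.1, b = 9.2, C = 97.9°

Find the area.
Using A = ½ab·sin(C):
A = ½·10.1·9.2·sin(97.9°) = ½·92.92·0.990509 = 46.02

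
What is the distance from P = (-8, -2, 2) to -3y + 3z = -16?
d = |0(-8) + (-3)(-2) + 3(2) - (-16)| / √(0² + (-3)² + 3²) = 28/√18 = 6.6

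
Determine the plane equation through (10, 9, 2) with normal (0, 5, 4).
d = n·P = (0)(10) + (5)(9) + (4)(2) = 53
Plane: 5y + 4z = 53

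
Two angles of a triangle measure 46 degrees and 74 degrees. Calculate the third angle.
Sum of angles in a triangle = 180 degrees
Third angle = 180 - 46 - 74
Third angle = 60 degrees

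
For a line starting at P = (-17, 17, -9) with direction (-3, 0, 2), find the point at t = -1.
P(-1) = (-17 + (-3)(-1), 17 + 0(-1), -9 + 2(-1)) = (-14, 17, -11)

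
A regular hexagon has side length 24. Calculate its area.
For a regular 6-gon with side length s = 24:
Apothem a = s / (2*tan(pi/6)) = 24 / (2*tan(pi/6)) ≈ 20.7846
Perimeter P = 6 * 24 = 144
Area = (1/2) * P * a = (1/2) * 144 * 20.7846 = 1496.49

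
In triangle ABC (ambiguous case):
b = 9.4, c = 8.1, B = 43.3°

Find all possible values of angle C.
sin(C)/c = sin(B)/b  →  sin(C) = c·sin(B)/b = 8.1·sin(43.3°)/9.4 = 0.590971
C₁ = arcsin(0.590971) = 36.23°,  C₂ = 180° - C₁ = 143.77°
Check C₂: A = 180° - 43.3° - 143.77° = -7.07° ≤ 0, rejected
C = 36.23° (one solution)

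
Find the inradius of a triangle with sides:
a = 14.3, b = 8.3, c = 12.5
s = (a+b+c)/2 = (14.3+8.3+12.5)/2 = 17.55
Area = √(s(s-a)(s-b)(s-c)) = √(17.55·3.25·9.25·5.05) = 51.6175
r = Area/s = 51.6175/17.55 = 2.941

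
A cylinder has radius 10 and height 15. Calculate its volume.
Volume = pi * r² * h
Volume = pi * 10² * 15
Volume = pi * 100 * 15
Volume = pi * 1500
Volume = 4712.39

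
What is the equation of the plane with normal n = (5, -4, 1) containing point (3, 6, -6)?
d = n·P = (5)(3) + (-4)(6) + (1)(-6) = -15
Plane: 5x - 4y + z = -15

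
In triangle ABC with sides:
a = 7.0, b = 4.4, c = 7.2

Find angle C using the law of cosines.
cos(C) = (a² + b² - c²)/(2ab)
cos(C) = (7.0² + 4.4² - 7.2²)/(2·7.0·4.4) = 16.52/61.6 = 0.268182
C = arccos(0.268182) = 74.44°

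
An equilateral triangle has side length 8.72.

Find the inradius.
For an equilateral triangle, r = s/(2√3) where s is the side.
r = 8.72/(2√3) = 8.72/3.464102 = 2.517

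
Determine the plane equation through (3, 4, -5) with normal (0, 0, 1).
d = n·P = (0)(3) + (0)(4) + (1)(-5) = -5
Plane: z = -5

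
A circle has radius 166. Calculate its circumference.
Circumference = 2 * pi * r
Circumference = 2 * pi * 166
Circumference = 1043.01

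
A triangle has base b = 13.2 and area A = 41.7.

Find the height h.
A = ½bh  →  h = 2A/b
h = 2·41.7/13.2 = 6.318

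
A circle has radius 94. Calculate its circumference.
Circumference = 2 * pi * r
Circumference = 2 * pi * 94
Circumference = 590.62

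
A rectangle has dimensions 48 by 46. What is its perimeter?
Perimeter = 2 * (length + width)
Perimeter = 2 * (48 + 46)
Perimeter = 2 * 94
Perimeter = 188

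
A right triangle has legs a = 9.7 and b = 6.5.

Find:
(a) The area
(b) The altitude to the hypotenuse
(a) Area = ½ab = ½·9.7·6.5 = 31.525
(b) Hypotenuse c = √(9.7² + 6.5²) = √136.34 = 11.6765
    Area = ½·c·h_c  →  h_c = 2·Area/c = 2·31.525/11.6765 = 5.4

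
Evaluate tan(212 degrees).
tan(212 degrees) = 0.6249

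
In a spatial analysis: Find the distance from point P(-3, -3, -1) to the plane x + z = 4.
d = |1(-3) + 0(-3) + 1(-1) - (4)| / √(1² + 0² + 1²) = 8/√2 = 5.657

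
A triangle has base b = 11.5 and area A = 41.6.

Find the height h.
A = ½bh  →  h = 2A/b
h = 2·41.6/11.5 = 7.235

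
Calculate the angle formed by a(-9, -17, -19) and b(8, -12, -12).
a·b = 360, |a|² = 731, |b|² = 352
cos θ = 360/√257312 ≈ 0.7097
θ ≈ 44.79°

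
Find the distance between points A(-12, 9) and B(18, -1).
Using the distance formula: d = sqrt((x₂-x₁)² + (y₂-y₁)²)
dx = 18 - (-12) = 30
dy = (-1) - 9 = -10
d = sqrt(30² + (-10)²) = sqrt(900 + 100) = sqrt(1000) = 31.62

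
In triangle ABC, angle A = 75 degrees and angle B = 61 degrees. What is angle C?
Sum of angles in a triangle = 180 degrees
Third angle = 180 - 75 - 61
Third angle = 44 degrees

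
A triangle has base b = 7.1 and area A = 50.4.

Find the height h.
A = ½bh  →  h = 2A/b
h = 2·50.4/7.1 = 14.2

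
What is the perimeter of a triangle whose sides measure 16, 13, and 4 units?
Perimeter = sum of all sides
Perimeter = 16 + 13 + 4
Perimeter = 33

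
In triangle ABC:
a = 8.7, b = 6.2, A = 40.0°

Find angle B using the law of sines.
sin(B)/b = sin(A)/a
sin(B) = b·sin(A)/a = 6.2·sin(40.0°)/8.7 = 0.458079
B = arcsin(0.458079) = 27.26°  (b ≤ a, so B ≤ A and the acute solution is unique)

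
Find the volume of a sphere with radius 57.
Volume = (4/3) * pi * r³
Volume = (4/3) * pi * 57³
Volume = (4/3) * pi * 185193
Volume = 775734.62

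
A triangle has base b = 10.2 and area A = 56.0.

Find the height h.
A = ½bh  →  h = 2A/b
h = 2·56.0/10.2 = 10.98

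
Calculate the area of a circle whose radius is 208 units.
Area = pi * r²
Area = pi * 208²
Area = pi * 43264
Area = 135917.86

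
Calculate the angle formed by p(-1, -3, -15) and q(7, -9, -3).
p·q = 65, |p|² = 235, |q|² = 139
cos θ = 65/√32665 ≈ 0.3596
θ ≈ 68.92°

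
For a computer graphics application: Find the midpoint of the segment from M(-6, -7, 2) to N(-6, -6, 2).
Midpoint = ((-6-6)/2, (-7-6)/2, (2+2)/2) = (-6, -6.5, 2)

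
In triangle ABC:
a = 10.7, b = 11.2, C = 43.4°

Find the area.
Using A = ½ab·sin(C):
A = ½·10.7·11.2·sin(43.4°) = ½·119.84·0.687088 = 41.17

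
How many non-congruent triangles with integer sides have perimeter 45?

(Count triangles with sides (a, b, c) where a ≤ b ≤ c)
With a ≤ b ≤ c and a + b + c = 45, the triangle inequality a + b > c gives c < 45/2, so c ≤ 22.
Iterate a from 1 to ⌊p/3⌋ = 15; for each a, b ranges from a to ⌊(p−a)/2⌋ with c = p − a − b, keeping only c ≥ b.
Triples: (1, 22, 22), (2, 21, 22), (3, 20, 22), …
Count = 48 triangles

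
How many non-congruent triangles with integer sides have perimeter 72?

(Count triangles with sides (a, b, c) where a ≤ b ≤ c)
With a ≤ b ≤ c and a + b + c = 72, the triangle inequality a + b > c gives c < 72/2, so c ≤ 35.
Iterate a from 1 to ⌊p/3⌋ = 24; for each a, b ranges from a to ⌊(p−a)/2⌋ with c = p − a − b, keeping only c ≥ b.
Triples: (2, 35, 35), (3, 34, 35), (4, 33, 35), …
Count = 108 triangles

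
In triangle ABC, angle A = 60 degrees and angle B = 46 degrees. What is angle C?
Sum of angles in a triangle = 180 degrees
Third angle = 180 - 60 - 46
Third angle = 74 degrees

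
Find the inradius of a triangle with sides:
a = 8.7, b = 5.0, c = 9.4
s = (a+b+c)/2 = (8.7+5.0+9.4)/2 = 11.55
Area = √(s(s-a)(s-b)(s-c)) = √(11.55·2.85·6.55·2.15) = 21.5305
r = Area/s = 21.5305/11.55 = 1.864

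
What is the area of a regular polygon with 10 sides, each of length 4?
For a regular 10-gon with side length s = 4:
Apothem a = s / (2*tan(pi/10)) = 4 / (2*tan(pi/10)) ≈ 6.1554
Perimeter P = 10 * 4 = 40
Area = (1/2) * P * a = (1/2) * 40 * 6.1554 = 123.11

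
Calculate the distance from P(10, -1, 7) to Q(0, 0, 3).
d = √[(-10)² + (1)² + (-4)²] = √117 = 10.82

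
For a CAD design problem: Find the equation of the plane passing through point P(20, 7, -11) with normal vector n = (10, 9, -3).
d = n·P = (10)(20) + (9)(7) + (-3)(-11) = 296
Plane: 10x + 9y - 3z = 296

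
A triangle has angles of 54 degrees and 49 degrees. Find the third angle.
Sum of angles in a triangle = 180 degrees
Third angle = 180 - 54 - 49
Third angle = 77 degrees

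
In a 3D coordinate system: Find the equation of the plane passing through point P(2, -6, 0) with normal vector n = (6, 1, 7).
d = n·P = (6)(2) + (1)(-6) + (7)(0) = 6
Plane: 6x + y + 7z = 6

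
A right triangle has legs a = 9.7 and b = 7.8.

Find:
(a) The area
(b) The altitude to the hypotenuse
(a) Area = ½ab = ½·9.7·7.8 = 37.83
(b) Hypotenuse c = √(9.7² + 7.8²) = √154.93 = 12.4471
    Area = ½·c·h_c  →  h_c = 2·Area/c = 2·37.83/12.4471 = 6.079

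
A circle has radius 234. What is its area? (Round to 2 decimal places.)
Area = pi * r²
Area = pi * 234²
Area = pi * 54756
Area = 172021.05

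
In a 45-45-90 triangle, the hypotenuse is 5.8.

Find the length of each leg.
In a 45-45-90 triangle, hypotenuse = leg·√2  →  leg = hypotenuse/√2
leg = 5.8/√2 = 4.101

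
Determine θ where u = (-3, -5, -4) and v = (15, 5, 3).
u·v = -82, |u|² = 50, |v|² = 259
cos θ = -82/√12950 ≈ -0.7206
θ ≈ 136.1°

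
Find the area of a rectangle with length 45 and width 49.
Area = length * width
Area = 45 * 49
Area = 2205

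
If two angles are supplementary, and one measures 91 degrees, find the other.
Supplementary angles sum to 180 degrees.
Other angle = 180 - 91
Other angle = 89 degrees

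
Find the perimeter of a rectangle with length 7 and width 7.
Perimeter = 2 * (length + width)
Perimeter = 2 * (7 + 7)
Perimeter = 2 * 14
Perimeter = 28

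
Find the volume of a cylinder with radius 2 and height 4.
Volume = pi * r² * h
Volume = pi * 2² * 4
Volume = pi * 4 * 4
Volume = pi * 16
Volume = 50.27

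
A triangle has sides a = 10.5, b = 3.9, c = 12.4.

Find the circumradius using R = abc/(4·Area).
s = (a+b+c)/2 = 13.4
Area = √(s(s-a)(s-b)(s-c)) = √(13.4·2.9·9.5·1) = 19.2138
R = abc/(4·Area) = (10.5·3.9·12.4)/(4·19.2138) = 507.78/76.8552 = 6.607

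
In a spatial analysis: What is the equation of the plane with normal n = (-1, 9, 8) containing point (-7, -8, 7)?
d = n·P = (-1)(-7) + (9)(-8) + (8)(7) = -9
Plane: -x + 9y + 8z = -9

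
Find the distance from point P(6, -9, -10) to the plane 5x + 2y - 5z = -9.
d = |5(6) + 2(-9) + (-5)(-10) - (-9)| / √(5² + 2² + (-5)²) = 71/√54 = 9.662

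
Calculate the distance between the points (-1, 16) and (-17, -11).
Using the distance formula: d = sqrt((x₂-x₁)² + (y₂-y₁)²)
dx = (-17) - (-1) = -16
dy = (-11) - 16 = -27
d = sqrt((-16)² + (-27)²) = sqrt(256 + 729) = sqrt(985) = 31.38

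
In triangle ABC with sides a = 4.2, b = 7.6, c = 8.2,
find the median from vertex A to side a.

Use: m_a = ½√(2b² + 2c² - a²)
m_a = ½√(2·7.6² + 2·8.2² - 4.2²)
m_a = ½√(115.52 + 134.48 - 17.64) = ½√232.36 = 7.622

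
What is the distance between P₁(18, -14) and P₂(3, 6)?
Using the distance formula: d = sqrt((x₂-x₁)² + (y₂-y₁)²)
dx = 3 - 18 = -15
dy = 6 - (-14) = 20
d = sqrt((-15)² + 20²) = sqrt(225 + 400) = sqrt(625) = 25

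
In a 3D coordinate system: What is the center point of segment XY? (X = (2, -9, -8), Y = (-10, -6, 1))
Midpoint = ((2-10)/2, (-9-6)/2, (-8+1)/2) = (-4, -7.5, -3.5)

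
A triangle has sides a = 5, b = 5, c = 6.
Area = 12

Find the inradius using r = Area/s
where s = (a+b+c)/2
s = (5+5+6)/2 = 8
r = Area/s = 12/8 = 1.5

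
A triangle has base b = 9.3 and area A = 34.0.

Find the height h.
A = ½bh  →  h = 2A/b
h = 2·34.0/9.3 = 7.312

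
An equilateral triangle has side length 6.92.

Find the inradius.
For an equilateral triangle, r = s/(2√3) where s is the side.
r = 6.92/(2√3) = 6.92/3.464102 = 1.998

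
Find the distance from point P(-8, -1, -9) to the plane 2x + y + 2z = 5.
d = |2(-8) + 1(-1) + 2(-9) - (5)| / √(2² + 1² + 2²) = 40/√9 = 13.33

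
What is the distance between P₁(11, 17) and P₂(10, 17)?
Using the distance formula: d = sqrt((x₂-x₁)² + (y₂-y₁)²)
dx = 10 - 11 = -1
dy = 17 - 17 = 0
d = sqrt((-1)² + 0²) = sqrt(1 + 0) = sqrt(1) = 1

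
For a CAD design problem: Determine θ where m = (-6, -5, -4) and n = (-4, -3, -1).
m·n = 43, |m|² = 77, |n|² = 26
cos θ = 43/√2002 ≈ 0.961
θ ≈ 16.05°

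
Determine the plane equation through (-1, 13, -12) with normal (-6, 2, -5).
d = n·P = (-6)(-1) + (2)(13) + (-5)(-12) = 92
Plane: -6x + 2y - 5z = 92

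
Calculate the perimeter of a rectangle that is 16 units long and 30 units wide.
Perimeter = 2 * (length + width)
Perimeter = 2 * (16 + 30)
Perimeter = 2 * 46
Perimeter = 92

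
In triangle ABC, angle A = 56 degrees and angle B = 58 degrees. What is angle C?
Sum of angles in a triangle = 180 degrees
Third angle = 180 - 56 - 58
Third angle = 66 degrees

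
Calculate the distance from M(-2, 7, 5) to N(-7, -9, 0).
d = √[(-5)² + (-16)² + (-5)²] = √306 = 17.49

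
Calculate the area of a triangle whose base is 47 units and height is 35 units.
Area = (1/2) * base * height
Area = (1/2) * 47 * 35
Area = 822.50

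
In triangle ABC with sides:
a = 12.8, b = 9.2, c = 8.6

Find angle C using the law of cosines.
cos(C) = (a² + b² - c²)/(2ab)
cos(C) = (12.8² + 9.2² - 8.6²)/(2·12.8·9.2) = 174.52/235.52 = 0.740999
C = arccos(0.740999) = 42.18°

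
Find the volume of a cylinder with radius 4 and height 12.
Volume = pi * r² * h
Volume = pi * 4² * 12
Volume = pi * 16 * 12
Volume = pi * 192
Volume = 603.19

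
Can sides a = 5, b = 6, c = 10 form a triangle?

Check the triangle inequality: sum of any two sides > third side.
Yes, triangle inequality satisfied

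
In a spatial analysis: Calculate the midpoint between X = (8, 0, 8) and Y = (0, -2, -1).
Midpoint = ((8+0)/2, (0-2)/2, (8-1)/2) = (4, -1, 3.5)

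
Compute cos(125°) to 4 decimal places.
cos(125 degrees) = -0.5736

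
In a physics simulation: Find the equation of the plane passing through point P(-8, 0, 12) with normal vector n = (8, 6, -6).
d = n·P = (8)(-8) + (6)(0) + (-6)(12) = -136
Plane: 8x + 6y - 6z = -136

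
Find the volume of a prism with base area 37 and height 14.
Volume = base area * height
Volume = 37 * 14
Volume = 518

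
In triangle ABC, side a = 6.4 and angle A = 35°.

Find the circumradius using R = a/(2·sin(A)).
R = a/(2·sin(A)) = 6.4/(2·sin(35°))
R = 6.4/(2·0.573576) = 6.4/1.147153 = 5.579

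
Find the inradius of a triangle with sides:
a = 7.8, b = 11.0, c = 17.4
s = (a+b+c)/2 = (7.8+11.0+17.4)/2 = 18.1
Area = √(s(s-a)(s-b)(s-c)) = √(18.1·10.3·7.1·0.7) = 30.4394
r = Area/s = 30.4394/18.1 = 1.682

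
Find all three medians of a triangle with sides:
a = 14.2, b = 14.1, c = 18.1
Using m_x = ½√(2y² + 2z² - x²):
m_a = ½√(2·14.1² + 2·18.1² - 14.2²) = ½√851.2 = 14.59
m_b = ½√(2·14.2² + 2·18.1² - 14.1²) = ½√859.69 = 14.66
m_c = ½√(2·14.2² + 2·14.1² - 18.1²) = ½√473.29 = 10.88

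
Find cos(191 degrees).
cos(191 degrees) = -0.9816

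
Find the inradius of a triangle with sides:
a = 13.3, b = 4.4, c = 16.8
s = (a+b+c)/2 = (13.3+4.4+16.8)/2 = 17.25
Area = √(s(s-a)(s-b)(s-c)) = √(17.25·3.95·12.85·0.45) = 19.8496
r = Area/s = 19.8496/17.25 = 1.151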